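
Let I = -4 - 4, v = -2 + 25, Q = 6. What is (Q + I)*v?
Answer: -46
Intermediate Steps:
v = 23
I = -8
(Q + I)*v = (6 - 8)*23 = -2*23 = -46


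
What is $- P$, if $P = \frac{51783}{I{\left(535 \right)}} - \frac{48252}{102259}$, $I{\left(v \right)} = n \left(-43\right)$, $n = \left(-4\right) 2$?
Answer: $- \frac{5278679109}{35177096} \approx -150.06$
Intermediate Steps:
$n = -8$
$I{\left(v \right)} = 344$ ($I{\left(v \right)} = \left(-8\right) \left(-43\right) = 344$)
$P = \frac{5278679109}{35177096}$ ($P = \frac{51783}{344} - \frac{48252}{102259} = \frac{5278679109}{35177096} \approx 150.06$)
$- P = \left(-1\right) \frac{5278679109}{35177096} = - \frac{5278679109}{35177096}$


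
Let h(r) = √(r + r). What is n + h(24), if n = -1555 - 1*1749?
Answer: -3304 + 4*√3 ≈ -3297.1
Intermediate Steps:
h(r) = √2*√r (h(r) = √(2*r) = √2*√r)
n = -3304 (n = -1555 - 1749 = -3304)
n + h(24) = -3304 + √2*√24 = -3304 + √2*(2*√6) = -3304 + 4*√3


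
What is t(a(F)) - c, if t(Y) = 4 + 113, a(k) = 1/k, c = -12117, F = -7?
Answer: 12234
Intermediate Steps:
t(Y) = 117
t(a(F)) - c = 117 - 1*(-12117) = 117 + 12117 = 12234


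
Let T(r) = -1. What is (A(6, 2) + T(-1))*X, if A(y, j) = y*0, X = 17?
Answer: -17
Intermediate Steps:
A(y, j) = 0
(A(6, 2) + T(-1))*X = (0 - 1)*17 = -1*17 = -17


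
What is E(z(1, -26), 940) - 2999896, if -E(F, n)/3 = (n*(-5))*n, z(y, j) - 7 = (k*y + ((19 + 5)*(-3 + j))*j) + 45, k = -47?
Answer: 10254104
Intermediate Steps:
z(y, j) = 52 - 47*y + j*(-72 + 24*j) (z(y, j) = 7 + ((-47*y + ((19 + 5)*(-3 + j))*j) + 45) = 7 + ((-47*y + (24*(-3 + j))*j) + 45) = 7 + ((-47*y + (-72 + 24*j)*j) + 45) = 7 + ((-47*y + j*(-72 + 24*j)) + 45) = 7 + (45 - 47*y + j*(-72 + 24*j)) = 52 - 47*y + j*(-72 + 24*j))
E(F, n) = 15*n² (E(F, n) = -3*n*(-5)*n = -3*(-5*n)*n = -(-15)*n² = 15*n²)
E(z(1, -26), 940) - 2999896 = 15*940² - 2999896 = 15*883600 - 2999896 = 13254000 - 2999896 = 10254104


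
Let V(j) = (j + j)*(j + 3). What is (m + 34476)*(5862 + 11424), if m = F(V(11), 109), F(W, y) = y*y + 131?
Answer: 803591568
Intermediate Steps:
V(j) = 2*j*(3 + j) (V(j) = (2*j)*(3 + j) = 2*j*(3 + j))
F(W, y) = 131 + y² (F(W, y) = y² + 131 = 131 + y²)
m = 12012 (m = 131 + 109² = 131 + 11881 = 12012)
(m + 34476)*(5862 + 11424) = (12012 + 34476)*(5862 + 11424) = 46488*17286 = 803591568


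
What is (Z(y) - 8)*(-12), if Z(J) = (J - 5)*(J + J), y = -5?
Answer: -1104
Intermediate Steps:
Z(J) = 2*J*(-5 + J) (Z(J) = (-5 + J)*(2*J) = 2*J*(-5 + J))
(Z(y) - 8)*(-12) = (2*(-5)*(-5 - 5) - 8)*(-12) = (2*(-5)*(-10) - 8)*(-12) = (100 - 8)*(-12) = 92*(-12) = -1104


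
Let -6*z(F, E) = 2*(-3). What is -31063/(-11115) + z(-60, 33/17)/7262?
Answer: 225590621/80717130 ≈ 2.7948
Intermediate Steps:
z(F, E) = 1 (z(F, E) = -(-3)/3 = -1/6*(-6) = 1)
-31063/(-11115) + z(-60, 33/17)/7262 = -31063/(-11115) + 1/7262 = -31063*(-1/11115) + 1*(1/7262) = 31063/11115 + 1/7262 = 225590621/80717130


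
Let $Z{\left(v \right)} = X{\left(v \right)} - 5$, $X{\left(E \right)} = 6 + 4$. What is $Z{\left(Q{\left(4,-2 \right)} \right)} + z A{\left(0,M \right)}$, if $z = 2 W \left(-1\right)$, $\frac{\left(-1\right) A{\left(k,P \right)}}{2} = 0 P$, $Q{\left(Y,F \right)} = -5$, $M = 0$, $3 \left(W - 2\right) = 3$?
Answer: $5$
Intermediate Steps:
$X{\left(E \right)} = 10$
$W = 3$ ($W = 2 + \frac{1}{3} \cdot 3 = 2 + 1 = 3$)
$A{\left(k,P \right)} = 0$ ($A{\left(k,P \right)} = - 2 \cdot 0 P = \left(-2\right) 0 = 0$)
$z = -6$ ($z = 2 \cdot 3 \left(-1\right) = 6 \left(-1\right) = -6$)
$Z{\left(v \right)} = 5$ ($Z{\left(v \right)} = 10 - 5 = 5$)
$Z{\left(Q{\left(4,-2 \right)} \right)} + z A{\left(0,M \right)} = 5 - 0 = 5 + 0 = 5$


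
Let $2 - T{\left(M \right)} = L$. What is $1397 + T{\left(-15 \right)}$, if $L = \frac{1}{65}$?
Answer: $\frac{90934}{65} \approx 1399.0$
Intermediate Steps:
$L = \frac{1}{65} \approx 0.015385$
$T{\left(M \right)} = \frac{129}{65}$ ($T{\left(M \right)} = 2 - \frac{1}{65} = \frac{129}{65}$)
$1397 + T{\left(-15 \right)} = 1397 + \frac{129}{65} = \frac{90934}{65}$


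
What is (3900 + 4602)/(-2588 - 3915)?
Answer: -8502/6503 ≈ -1.3074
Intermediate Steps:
(3900 + 4602)/(-2588 - 3915) = 8502/(-6503) = 8502*(-1/6503) = -8502/6503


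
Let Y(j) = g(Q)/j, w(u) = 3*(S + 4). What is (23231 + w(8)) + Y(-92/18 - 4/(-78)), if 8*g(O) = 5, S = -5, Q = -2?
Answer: 110007223/4736 ≈ 23228.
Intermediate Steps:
g(O) = 5/8 (g(O) = (1/8)*5 = 5/8)
w(u) = -3 (w(u) = 3*(-5 + 4) = 3*(-1) = -3)
Y(j) = 5/(8*j)
(23231 + w(8)) + Y(-92/18 - 4/(-78)) = (23231 - 3) + 5/(8*(-92/18 - 4/(-78))) = 23228 + 5/(8*(-92*1/18 - 4*(-1/78))) = 23228 + 5/(8*(-46/9 + 2/39)) = 23228 + 5/(8*(-592/117)) = 23228 + (5/8)*(-117/592) = 23228 - 585/4736 = 110007223/4736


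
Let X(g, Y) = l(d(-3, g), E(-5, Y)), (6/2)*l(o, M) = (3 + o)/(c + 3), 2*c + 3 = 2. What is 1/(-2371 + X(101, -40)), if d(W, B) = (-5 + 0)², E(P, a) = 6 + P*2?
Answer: -15/35509 ≈ -0.00042243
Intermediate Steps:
E(P, a) = 6 + 2*P
c = -½ (c = -3/2 + (½)*2 = -3/2 + 1 = -½ ≈ -0.50000)
d(W, B) = 25 (d(W, B) = (-5)² = 25)
l(o, M) = ⅖ + 2*o/15 (l(o, M) = ((3 + o)/(-½ + 3))/3 = ((3 + o)/(5/2))/3 = ((3 + o)*(⅖))/3 = (6/5 + 2*o/5)/3 = ⅖ + 2*o/15)
X(g, Y) = 56/15 (X(g, Y) = ⅖ + (2/15)*25 = ⅖ + 10/3 = 56/15)
1/(-2371 + X(101, -40)) = 1/(-2371 + 56/15) = 1/(-35509/15) = -15/35509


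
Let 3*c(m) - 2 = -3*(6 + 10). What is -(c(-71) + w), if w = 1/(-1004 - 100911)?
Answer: 4688093/305745 ≈ 15.333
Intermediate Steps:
c(m) = -46/3 (c(m) = ⅔ + (-3*(6 + 10))/3 = ⅔ + (-3*16)/3 = ⅔ + (⅓)*(-48) = ⅔ - 16 = -46/3)
w = -1/101915 (w = 1/(-101915) = -1/101915 ≈ -9.8121e-6)
-(c(-71) + w) = -(-46/3 - 1/101915) = -1*(-4688093/305745) = 4688093/305745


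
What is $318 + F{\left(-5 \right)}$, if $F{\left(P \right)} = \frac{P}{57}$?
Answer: $\frac{18121}{57} \approx 317.91$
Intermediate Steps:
$F{\left(P \right)} = \frac{P}{57}$ ($F{\left(P \right)} = P \frac{1}{57} = \frac{P}{57}$)
$318 + F{\left(-5 \right)} = 318 + \frac{1}{57} \left(-5\right) = 318 - \frac{5}{57} = \frac{18121}{57}$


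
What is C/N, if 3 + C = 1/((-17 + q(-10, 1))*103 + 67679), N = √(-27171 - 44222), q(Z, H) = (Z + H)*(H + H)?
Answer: 192221*I*√1457/653490726 ≈ 0.011228*I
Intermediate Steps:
q(Z, H) = 2*H*(H + Z) (q(Z, H) = (H + Z)*(2*H) = 2*H*(H + Z))
N = 7*I*√1457 (N = √(-71393) = 7*I*√1457 ≈ 267.19*I)
C = -192221/64074 (C = -3 + 1/((-17 + 2*1*(1 - 10))*103 + 67679) = -3 + 1/((-17 + 2*1*(-9))*103 + 67679) = -3 + 1/((-17 - 18)*103 + 67679) = -3 + 1/(-35*103 + 67679) = -3 + 1/(-3605 + 67679) = -3 + 1/64074 = -192221/64074 ≈ -3.0000)
C/N = -192221*(-I*√1457/10199)/64074 = -(-192221)*I*√1457/653490726 = 192221*I*√1457/653490726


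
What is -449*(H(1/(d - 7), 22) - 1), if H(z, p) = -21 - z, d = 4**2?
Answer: 89351/9 ≈ 9927.9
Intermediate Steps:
d = 16
-449*(H(1/(d - 7), 22) - 1) = -449*((-21 - 1/(16 - 7)) - 1) = -449*((-21 - 1/9) - 1) = -449*(-190/9 - 1) = -449*(-199/9) = 89351/9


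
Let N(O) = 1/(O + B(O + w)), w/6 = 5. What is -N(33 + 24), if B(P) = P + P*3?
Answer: -1/405 ≈ -0.0024691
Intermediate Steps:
w = 30 (w = 6*5 = 30)
B(P) = 4*P (B(P) = P + 3*P = 4*P)
N(O) = 1/(120 + 5*O) (N(O) = 1/(O + 4*(O + 30)) = 1/(O + 4*(30 + O)) = 1/(O + (120 + 4*O)) = 1/(120 + 5*O))
-N(33 + 24) = -1/(5*(24 + (33 + 24))) = -1/(5*(24 + 57)) = -1/(5*81) = -1*1/405 = -1/405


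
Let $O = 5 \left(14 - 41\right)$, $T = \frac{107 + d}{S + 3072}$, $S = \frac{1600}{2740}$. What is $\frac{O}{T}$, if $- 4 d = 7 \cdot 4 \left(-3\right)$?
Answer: $- \frac{3551715}{1096} \approx -3240.6$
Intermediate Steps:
$d = 21$ ($d = - \frac{7 \cdot 4 \left(-3\right)}{4} = - \frac{28 \left(-3\right)}{4} = \left(- \frac{1}{4}\right) \left(-84\right) = 21$)
$S = \frac{80}{137}$ ($S = 1600 \cdot \frac{1}{2740} = \frac{80}{137} \approx 0.58394$)
$T = \frac{1096}{26309}$ ($T = \frac{107 + 21}{\frac{80}{137} + 3072} = \frac{128}{\frac{420944}{137}} = 128 \cdot \frac{137}{420944} = \frac{1096}{26309} \approx 0.041659$)
$O = -135$ ($O = 5 \left(-27\right) = -135$)
$\frac{O}{T} = - \frac{135}{\frac{1096}{26309}} = \left(-135\right) \frac{26309}{1096} = - \frac{3551715}{1096}$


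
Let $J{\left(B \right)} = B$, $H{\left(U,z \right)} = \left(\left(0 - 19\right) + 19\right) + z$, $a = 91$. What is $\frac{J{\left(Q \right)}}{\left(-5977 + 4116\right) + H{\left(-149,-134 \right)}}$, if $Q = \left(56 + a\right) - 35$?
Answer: $- \frac{16}{285} \approx -0.05614$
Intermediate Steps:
$H{\left(U,z \right)} = z$ ($H{\left(U,z \right)} = \left(-19 + 19\right) + z = 0 + z = z$)
$Q = 112$ ($Q = \left(56 + 91\right) - 35 = 147 - 35 = 112$)
$\frac{J{\left(Q \right)}}{\left(-5977 + 4116\right) + H{\left(-149,-134 \right)}} = \frac{112}{\left(-5977 + 4116\right) - 134} = \frac{112}{-1861 - 134} = \frac{112}{-1995} = 112 \left(- \frac{1}{1995}\right) = - \frac{16}{285}$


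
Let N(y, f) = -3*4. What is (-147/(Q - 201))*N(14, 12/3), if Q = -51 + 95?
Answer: -1764/157 ≈ -11.236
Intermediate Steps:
N(y, f) = -12
Q = 44
(-147/(Q - 201))*N(14, 12/3) = (-147/(44 - 201))*(-12) = (-147/(-157))*(-12) = -1/157*(-147)*(-12) = (147/157)*(-12) = -1764/157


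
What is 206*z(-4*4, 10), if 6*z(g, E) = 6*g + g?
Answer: -11536/3 ≈ -3845.3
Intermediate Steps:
z(g, E) = 7*g/6 (z(g, E) = (6*g + g)/6 = (7*g)/6 = 7*g/6)
206*z(-4*4, 10) = 206*(7*(-4*4)/6) = 206*((7/6)*(-16)) = 206*(-56/3) = -11536/3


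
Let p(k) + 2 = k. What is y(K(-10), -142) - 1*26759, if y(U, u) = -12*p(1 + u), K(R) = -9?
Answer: -25043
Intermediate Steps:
p(k) = -2 + k
y(U, u) = 12 - 12*u (y(U, u) = -12*(-2 + (1 + u)) = -12*(-1 + u) = 12 - 12*u)
y(K(-10), -142) - 1*26759 = (12 - 12*(-142)) - 1*26759 = (12 + 1704) - 26759 = 1716 - 26759 = -25043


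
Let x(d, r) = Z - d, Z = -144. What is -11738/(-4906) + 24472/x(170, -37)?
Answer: -29093475/385121 ≈ -75.544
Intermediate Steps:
x(d, r) = -144 - d
-11738/(-4906) + 24472/x(170, -37) = -11738/(-4906) + 24472/(-144 - 1*170) = -11738*(-1/4906) + 24472/(-144 - 170) = 5869/2453 + 24472/(-314) = 5869/2453 + 24472*(-1/314) = 5869/2453 - 12236/157 = -29093475/385121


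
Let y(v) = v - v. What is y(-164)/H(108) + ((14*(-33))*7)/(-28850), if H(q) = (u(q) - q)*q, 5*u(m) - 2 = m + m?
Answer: 1617/14425 ≈ 0.11210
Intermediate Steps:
u(m) = ⅖ + 2*m/5 (u(m) = ⅖ + (m + m)/5 = ⅖ + (2*m)/5 = ⅖ + 2*m/5)
y(v) = 0
H(q) = q*(⅖ - 3*q/5) (H(q) = ((⅖ + 2*q/5) - q)*q = (⅖ - 3*q/5)*q = q*(⅖ - 3*q/5))
y(-164)/H(108) + ((14*(-33))*7)/(-28850) = 0/(((⅕)*108*(2 - 3*108))) + ((14*(-33))*7)/(-28850) = 0/(((⅕)*108*(2 - 324))) - 462*7*(-1/28850) = 0/(((⅕)*108*(-322))) - 3234*(-1/28850) = 0/(-34776/5) + 1617/14425 = 0*(-5/34776) + 1617/14425 = 0 + 1617/14425 = 1617/14425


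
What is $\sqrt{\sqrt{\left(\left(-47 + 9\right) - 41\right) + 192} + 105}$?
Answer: $\sqrt{105 + \sqrt{113}} \approx 10.753$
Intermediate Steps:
$\sqrt{\sqrt{\left(\left(-47 + 9\right) - 41\right) + 192} + 105} = \sqrt{\sqrt{\left(-38 - 41\right) + 192} + 105} = \sqrt{\sqrt{-79 + 192} + 105} = \sqrt{\sqrt{113} + 105} = \sqrt{105 + \sqrt{113}}$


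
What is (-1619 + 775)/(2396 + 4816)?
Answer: -211/1803 ≈ -0.11703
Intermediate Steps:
(-1619 + 775)/(2396 + 4816) = -844/7212 = -844*1/7212 = -211/1803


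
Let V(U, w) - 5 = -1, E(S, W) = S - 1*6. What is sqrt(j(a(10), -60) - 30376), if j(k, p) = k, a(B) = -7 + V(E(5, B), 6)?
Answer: I*sqrt(30379) ≈ 174.3*I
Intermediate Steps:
E(S, W) = -6 + S (E(S, W) = S - 6 = -6 + S)
V(U, w) = 4 (V(U, w) = 5 - 1 = 4)
a(B) = -3 (a(B) = -7 + 4 = -3)
sqrt(j(a(10), -60) - 30376) = sqrt(-3 - 30376) = sqrt(-30379) = I*sqrt(30379)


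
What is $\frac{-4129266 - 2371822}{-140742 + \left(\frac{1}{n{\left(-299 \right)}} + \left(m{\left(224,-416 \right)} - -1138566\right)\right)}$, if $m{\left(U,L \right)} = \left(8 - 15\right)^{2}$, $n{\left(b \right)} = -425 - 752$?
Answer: $- \frac{956472572}{146812065} \approx -6.5149$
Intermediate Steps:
$n{\left(b \right)} = -1177$ ($n{\left(b \right)} = -425 - 752 = -1177$)
$m{\left(U,L \right)} = 49$ ($m{\left(U,L \right)} = \left(-7\right)^{2} = 49$)
$\frac{-4129266 - 2371822}{-140742 + \left(\frac{1}{n{\left(-299 \right)}} + \left(m{\left(224,-416 \right)} - -1138566\right)\right)} = \frac{-4129266 - 2371822}{-140742 + \left(\frac{1}{-1177} + \left(49 - -1138566\right)\right)} = - \frac{6501088}{-140742 + \left(- \frac{1}{1177} + \left(49 + 1138566\right)\right)} = - \frac{6501088}{-140742 + \left(- \frac{1}{1177} + 1138615\right)} = - \frac{6501088}{-140742 + \frac{1340149854}{1177}} = - \frac{6501088}{\frac{1174496520}{1177}} = \left(-6501088\right) \frac{1177}{1174496520} = - \frac{956472572}{146812065}$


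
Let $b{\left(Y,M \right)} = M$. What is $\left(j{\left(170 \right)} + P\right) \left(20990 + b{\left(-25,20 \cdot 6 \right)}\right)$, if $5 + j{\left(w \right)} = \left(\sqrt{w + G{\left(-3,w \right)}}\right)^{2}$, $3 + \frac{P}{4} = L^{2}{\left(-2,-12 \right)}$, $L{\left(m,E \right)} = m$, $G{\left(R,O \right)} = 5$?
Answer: $3673140$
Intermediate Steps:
$P = 4$ ($P = -12 + 4 \left(-2\right)^{2} = -12 + 4 \cdot 4 = -12 + 16 = 4$)
$j{\left(w \right)} = w$ ($j{\left(w \right)} = -5 + \left(\sqrt{w + 5}\right)^{2} = -5 + \left(\sqrt{5 + w}\right)^{2} = -5 + \left(5 + w\right) = w$)
$\left(j{\left(170 \right)} + P\right) \left(20990 + b{\left(-25,20 \cdot 6 \right)}\right) = \left(170 + 4\right) \left(20990 + 20 \cdot 6\right) = 174 \left(20990 + 120\right) = 174 \cdot 21110 = 3673140$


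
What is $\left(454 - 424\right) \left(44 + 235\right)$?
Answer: $8370$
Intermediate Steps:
$\left(454 - 424\right) \left(44 + 235\right) = 30 \cdot 279 = 8370$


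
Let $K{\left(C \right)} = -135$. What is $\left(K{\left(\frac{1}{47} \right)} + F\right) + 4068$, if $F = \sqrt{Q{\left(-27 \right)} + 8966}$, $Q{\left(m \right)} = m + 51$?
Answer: $3933 + \sqrt{8990} \approx 4027.8$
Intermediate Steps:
$Q{\left(m \right)} = 51 + m$
$F = \sqrt{8990}$ ($F = \sqrt{\left(51 - 27\right) + 8966} = \sqrt{24 + 8966} = \sqrt{8990} \approx 94.816$)
$\left(K{\left(\frac{1}{47} \right)} + F\right) + 4068 = \left(-135 + \sqrt{8990}\right) + 4068 = 3933 + \sqrt{8990}$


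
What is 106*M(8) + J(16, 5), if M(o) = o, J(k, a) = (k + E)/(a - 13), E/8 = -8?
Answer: 854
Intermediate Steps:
E = -64 (E = 8*(-8) = -64)
J(k, a) = (-64 + k)/(-13 + a) (J(k, a) = (k - 64)/(a - 13) = (-64 + k)/(-13 + a))
106*M(8) + J(16, 5) = 106*8 + (-64 + 16)/(-13 + 5) = 848 - 48/(-8) = 848 - ⅛*(-48) = 848 + 6 = 854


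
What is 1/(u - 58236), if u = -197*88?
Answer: -1/75572 ≈ -1.3232e-5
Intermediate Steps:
u = -17336
1/(u - 58236) = 1/(-17336 - 58236) = 1/(-75572) = -1/75572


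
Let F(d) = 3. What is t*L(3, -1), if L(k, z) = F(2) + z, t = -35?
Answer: -70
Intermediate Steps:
L(k, z) = 3 + z
t*L(3, -1) = -35*(3 - 1) = -35*2 = -70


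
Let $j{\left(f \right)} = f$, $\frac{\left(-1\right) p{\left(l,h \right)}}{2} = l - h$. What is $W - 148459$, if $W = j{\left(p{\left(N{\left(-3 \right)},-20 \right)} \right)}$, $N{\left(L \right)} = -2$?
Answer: $-148495$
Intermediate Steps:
$p{\left(l,h \right)} = - 2 l + 2 h$ ($p{\left(l,h \right)} = - 2 \left(l - h\right) = - 2 l + 2 h$)
$W = -36$ ($W = \left(-2\right) \left(-2\right) + 2 \left(-20\right) = 4 - 40 = -36$)
$W - 148459 = -36 - 148459 = -148495$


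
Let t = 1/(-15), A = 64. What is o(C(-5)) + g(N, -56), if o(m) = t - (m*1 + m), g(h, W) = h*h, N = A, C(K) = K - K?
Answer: 61439/15 ≈ 4095.9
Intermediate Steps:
C(K) = 0
N = 64
t = -1/15 ≈ -0.066667
g(h, W) = h²
o(m) = -1/15 - 2*m (o(m) = -1/15 - (m*1 + m) = -1/15 - (m + m) = -1/15 - 2*m)
o(C(-5)) + g(N, -56) = (-1/15 - 2*0) + 64² = (-1/15 + 0) + 4096 = -1/15 + 4096 = 61439/15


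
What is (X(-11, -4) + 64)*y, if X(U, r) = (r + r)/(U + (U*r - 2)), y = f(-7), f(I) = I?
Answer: -13832/31 ≈ -446.19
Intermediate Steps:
y = -7
X(U, r) = 2*r/(-2 + U + U*r) (X(U, r) = (2*r)/(U + (-2 + U*r)) = (2*r)/(-2 + U + U*r) = 2*r/(-2 + U + U*r))
(X(-11, -4) + 64)*y = (2*(-4)/(-2 - 11 - 11*(-4)) + 64)*(-7) = (2*(-4)/(-2 - 11 + 44) + 64)*(-7) = (2*(-4)/31 + 64)*(-7) = (2*(-4)*(1/31) + 64)*(-7) = (-8/31 + 64)*(-7) = (1976/31)*(-7) = -13832/31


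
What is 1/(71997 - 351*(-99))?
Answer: 1/106746 ≈ 9.3680e-6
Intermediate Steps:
1/(71997 - 351*(-99)) = 1/(71997 + 34749) = 1/106746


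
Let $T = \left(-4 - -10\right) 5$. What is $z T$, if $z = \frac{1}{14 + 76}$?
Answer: $\frac{1}{3} \approx 0.33333$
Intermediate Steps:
$z = \frac{1}{90} \approx 0.011111$
$T = 30$ ($T = \left(-4 + 10\right) 5 = 6 \cdot 5 = 30$)
$z T = \frac{1}{90} \cdot 30 = \frac{1}{3}$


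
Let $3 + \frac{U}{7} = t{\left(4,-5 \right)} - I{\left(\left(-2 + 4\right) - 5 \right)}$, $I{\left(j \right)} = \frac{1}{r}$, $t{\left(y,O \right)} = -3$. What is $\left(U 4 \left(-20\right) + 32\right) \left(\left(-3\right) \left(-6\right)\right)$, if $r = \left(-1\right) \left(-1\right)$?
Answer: $71136$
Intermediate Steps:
$r = 1$
$I{\left(j \right)} = 1$ ($I{\left(j \right)} = 1^{-1} = 1$)
$U = -49$ ($U = -21 + 7 \left(-3 - 1\right) = -21 + 7 \left(-4\right) = -21 - 28 = -49$)
$\left(U 4 \left(-20\right) + 32\right) \left(\left(-3\right) \left(-6\right)\right) = \left(- 49 \cdot 4 \left(-20\right) + 32\right) \left(\left(-3\right) \left(-6\right)\right) = \left(\left(-49\right) \left(-80\right) + 32\right) 18 = \left(3920 + 32\right) 18 = 3952 \cdot 18 = 71136$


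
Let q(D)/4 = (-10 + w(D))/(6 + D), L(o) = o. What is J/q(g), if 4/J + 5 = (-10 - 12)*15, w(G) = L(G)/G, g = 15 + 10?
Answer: 31/3015 ≈ 0.010282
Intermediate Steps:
g = 25
w(G) = 1 (w(G) = G/G = 1)
q(D) = -36/(6 + D) (q(D) = 4*((-10 + 1)/(6 + D)) = 4*(-9/(6 + D)) = -36/(6 + D))
J = -4/335 (J = 4/(-5 + (-10 - 12)*15) = 4/(-5 - 22*15) = 4/(-5 - 330) = 4/(-335) = 4*(-1/335) = -4/335 ≈ -0.011940)
J/q(g) = -4/(335*((-36/(6 + 25)))) = -4/(335*((-36/31))) = -4/(335*((-36*1/31))) = -4/(335*(-36/31)) = -4/335*(-31/36) = 31/3015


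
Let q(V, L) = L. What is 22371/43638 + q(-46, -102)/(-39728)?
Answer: 74433847/144470872 ≈ 0.51522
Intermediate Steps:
22371/43638 + q(-46, -102)/(-39728) = 22371/43638 - 102/(-39728) = 22371*(1/43638) - 102*(-1/39728) = 7457/14546 + 51/19864 = 74433847/144470872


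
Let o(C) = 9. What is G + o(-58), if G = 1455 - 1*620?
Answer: 844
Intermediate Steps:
G = 835 (G = 1455 - 620 = 835)
G + o(-58) = 835 + 9 = 844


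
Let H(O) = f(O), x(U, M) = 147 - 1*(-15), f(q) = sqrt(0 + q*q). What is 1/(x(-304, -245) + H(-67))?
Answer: 1/229 ≈ 0.0043668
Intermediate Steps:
f(q) = sqrt(q**2) (f(q) = sqrt(0 + q**2) = sqrt(q**2))
x(U, M) = 162 (x(U, M) = 147 + 15 = 162)
H(O) = sqrt(O**2)
1/(x(-304, -245) + H(-67)) = 1/(162 + sqrt((-67)**2)) = 1/(162 + sqrt(4489)) = 1/(162 + 67) = 1/229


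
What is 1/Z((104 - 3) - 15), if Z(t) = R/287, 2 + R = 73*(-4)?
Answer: -41/42 ≈ -0.97619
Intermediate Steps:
R = -294 (R = -2 + 73*(-4) = -2 - 292 = -294)
Z(t) = -42/41 (Z(t) = -294/287 = -294*1/287 = -42/41)
1/Z((104 - 3) - 15) = 1/(-42/41) = -41/42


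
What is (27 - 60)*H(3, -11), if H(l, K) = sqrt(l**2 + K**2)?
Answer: -33*sqrt(130) ≈ -376.26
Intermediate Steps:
H(l, K) = sqrt(K**2 + l**2)
(27 - 60)*H(3, -11) = (27 - 60)*sqrt((-11)**2 + 3**2) = -33*sqrt(121 + 9) = -33*sqrt(130)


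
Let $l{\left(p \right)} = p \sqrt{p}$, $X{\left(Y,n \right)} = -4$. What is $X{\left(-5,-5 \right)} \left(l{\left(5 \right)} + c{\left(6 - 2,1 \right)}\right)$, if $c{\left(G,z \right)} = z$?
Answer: $-4 - 20 \sqrt{5} \approx -48.721$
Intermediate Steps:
$l{\left(p \right)} = p^{\frac{3}{2}}$
$X{\left(-5,-5 \right)} \left(l{\left(5 \right)} + c{\left(6 - 2,1 \right)}\right) = - 4 \left(5^{\frac{3}{2}} + 1\right) = - 4 \left(5 \sqrt{5} + 1\right) = - 4 \left(1 + 5 \sqrt{5}\right) = -4 - 20 \sqrt{5}$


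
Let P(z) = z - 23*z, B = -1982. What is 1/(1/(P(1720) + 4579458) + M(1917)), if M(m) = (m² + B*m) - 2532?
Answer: -4541618/577407687665 ≈ -7.8655e-6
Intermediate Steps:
P(z) = -22*z
M(m) = -2532 + m² - 1982*m (M(m) = (m² - 1982*m) - 2532 = -2532 + m² - 1982*m)
1/(1/(P(1720) + 4579458) + M(1917)) = 1/(1/(-22*1720 + 4579458) + (-2532 + 1917² - 1982*1917)) = 1/(1/(-37840 + 4579458) + (-2532 + 3674889 - 3799494)) = 1/(1/4541618 - 127137) = 1/(-577407687665/4541618) = -4541618/577407687665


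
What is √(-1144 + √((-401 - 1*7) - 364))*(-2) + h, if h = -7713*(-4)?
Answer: 30852 - 2*√(-1144 + 2*I*√193) ≈ 30851.0 - 67.651*I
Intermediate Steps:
h = 30852
√(-1144 + √((-401 - 1*7) - 364))*(-2) + h = √(-1144 + √((-401 - 1*7) - 364))*(-2) + 30852 = √(-1144 + √((-401 - 7) - 364))*(-2) + 30852 = √(-1144 + √(-408 - 364))*(-2) + 30852 = √(-1144 + √(-772))*(-2) + 30852 = √(-1144 + 2*I*√193)*(-2) + 30852 = -2*√(-1144 + 2*I*√193) + 30852 = 30852 - 2*√(-1144 + 2*I*√193)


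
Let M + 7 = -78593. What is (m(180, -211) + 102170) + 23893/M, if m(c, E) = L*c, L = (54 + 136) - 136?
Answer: 8794530107/78600 ≈ 1.1189e+5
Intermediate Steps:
M = -78600 (M = -7 - 78593 = -78600)
L = 54 (L = 190 - 136 = 54)
m(c, E) = 54*c
(m(180, -211) + 102170) + 23893/M = (54*180 + 102170) + 23893/(-78600) = (9720 + 102170) + 23893*(-1/78600) = 111890 - 23893/78600 = 8794530107/78600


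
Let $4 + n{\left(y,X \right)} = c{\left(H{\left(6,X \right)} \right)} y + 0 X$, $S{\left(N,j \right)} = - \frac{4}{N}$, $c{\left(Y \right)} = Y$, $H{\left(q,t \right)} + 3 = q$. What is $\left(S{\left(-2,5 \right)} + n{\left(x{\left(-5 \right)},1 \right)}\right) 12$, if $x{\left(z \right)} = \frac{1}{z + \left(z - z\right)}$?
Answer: $- \frac{156}{5} \approx -31.2$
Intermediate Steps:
$H{\left(q,t \right)} = -3 + q$
$x{\left(z \right)} = \frac{1}{z}$ ($x{\left(z \right)} = \frac{1}{z + 0} = \frac{1}{z}$)
$n{\left(y,X \right)} = -4 + 3 y$ ($n{\left(y,X \right)} = -4 + \left(\left(-3 + 6\right) y + 0 X\right) = -4 + \left(3 y + 0\right) = -4 + 3 y$)
$\left(S{\left(-2,5 \right)} + n{\left(x{\left(-5 \right)},1 \right)}\right) 12 = \left(- \frac{4}{-2} - \left(4 - \frac{3}{-5}\right)\right) 12 = \left(\left(-4\right) \left(- \frac{1}{2}\right) + \left(-4 + 3 \left(- \frac{1}{5}\right)\right)\right) 12 = \left(2 - \frac{23}{5}\right) 12 = \left(- \frac{13}{5}\right) 12 = - \frac{156}{5}$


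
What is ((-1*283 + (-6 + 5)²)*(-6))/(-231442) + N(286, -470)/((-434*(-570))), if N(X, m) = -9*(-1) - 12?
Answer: -69876881/9542353660 ≈ -0.0073228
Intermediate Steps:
N(X, m) = -3 (N(X, m) = 9 - 12 = -3)
((-1*283 + (-6 + 5)²)*(-6))/(-231442) + N(286, -470)/((-434*(-570))) = ((-1*283 + (-6 + 5)²)*(-6))/(-231442) - 3/((-434*(-570))) = ((-283 + (-1)²)*(-6))*(-1/231442) - 3/247380 = ((-283 + 1)*(-6))*(-1/231442) - 3*1/247380 = -282*(-6)*(-1/231442) - 1/82460 = 1692*(-1/231442) - 1/82460 = -846/115721 - 1/82460 = -69876881/9542353660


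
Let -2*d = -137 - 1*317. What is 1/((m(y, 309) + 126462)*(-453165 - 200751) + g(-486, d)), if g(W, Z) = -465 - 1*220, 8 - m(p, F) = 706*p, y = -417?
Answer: -1/275214935437 ≈ -3.6335e-12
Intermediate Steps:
d = 227 (d = -(-137 - 1*317)/2 = -(-137 - 317)/2 = -½*(-454) = 227)
m(p, F) = 8 - 706*p
g(W, Z) = -685 (g(W, Z) = -465 - 220 = -685)
1/((m(y, 309) + 126462)*(-453165 - 200751) + g(-486, d)) = 1/(((8 - 706*(-417)) + 126462)*(-453165 - 200751) - 685) = 1/(((8 + 294402) + 126462)*(-653916) - 685) = 1/((294410 + 126462)*(-653916) - 685) = 1/(420872*(-653916) - 685) = 1/(-275214934752 - 685) = 1/(-275214935437) = -1/275214935437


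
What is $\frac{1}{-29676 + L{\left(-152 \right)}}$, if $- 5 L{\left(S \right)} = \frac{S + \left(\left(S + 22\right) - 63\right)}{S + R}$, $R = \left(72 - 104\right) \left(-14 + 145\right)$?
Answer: $- \frac{1448}{42970871} \approx -3.3697 \cdot 10^{-5}$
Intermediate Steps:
$R = -4192$ ($R = \left(-32\right) 131 = -4192$)
$L{\left(S \right)} = - \frac{-41 + 2 S}{5 \left(-4192 + S\right)}$ ($L{\left(S \right)} = - \frac{\left(S + \left(\left(S + 22\right) - 63\right)\right) \frac{1}{S - 4192}}{5} = - \frac{\left(S + \left(\left(22 + S\right) - 63\right)\right) \frac{1}{-4192 + S}}{5} = - \frac{\left(S + \left(-41 + S\right)\right) \frac{1}{-4192 + S}}{5} = - \frac{\left(-41 + 2 S\right) \frac{1}{-4192 + S}}{5} = - \frac{\frac{1}{-4192 + S} \left(-41 + 2 S\right)}{5} = - \frac{-41 + 2 S}{5 \left(-4192 + S\right)}$)
$\frac{1}{-29676 + L{\left(-152 \right)}} = \frac{1}{-29676 + \frac{41 - -304}{5 \left(-4192 - 152\right)}} = \frac{1}{-29676 + \frac{41 + 304}{5 \left(-4344\right)}} = \frac{1}{-29676 + \frac{1}{5} \left(- \frac{1}{4344}\right) 345} = \frac{1}{-29676 - \frac{23}{1448}} = \frac{1}{- \frac{42970871}{1448}} = - \frac{1448}{42970871}$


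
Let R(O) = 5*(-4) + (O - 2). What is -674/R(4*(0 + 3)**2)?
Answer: -337/7 ≈ -48.143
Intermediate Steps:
R(O) = -22 + O (R(O) = -20 + (-2 + O) = -22 + O)
-674/R(4*(0 + 3)**2) = -674/(-22 + 4*(0 + 3)**2) = -674/(-22 + 4*3**2) = -674/(-22 + 4*9) = -674/(-22 + 36) = -674/14 = -674*1/14 = -337/7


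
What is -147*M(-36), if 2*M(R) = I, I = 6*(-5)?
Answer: 2205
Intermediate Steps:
I = -30
M(R) = -15 (M(R) = (1/2)*(-30) = -15)
-147*M(-36) = -147*(-15) = 2205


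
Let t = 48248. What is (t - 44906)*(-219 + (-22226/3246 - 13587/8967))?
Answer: -175529561134/231007 ≈ -7.5985e+5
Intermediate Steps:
(t - 44906)*(-219 + (-22226/3246 - 13587/8967)) = (48248 - 44906)*(-219 + (-22226/3246 - 13587/8967)) = 3342*(-219 + (-22226*1/3246 - 13587*1/8967)) = 3342*(-219 + (-11113/1623 - 647/427)) = 3342*(-219 - 5795332/693021) = 3342*(-157566931/693021) = -175529561134/231007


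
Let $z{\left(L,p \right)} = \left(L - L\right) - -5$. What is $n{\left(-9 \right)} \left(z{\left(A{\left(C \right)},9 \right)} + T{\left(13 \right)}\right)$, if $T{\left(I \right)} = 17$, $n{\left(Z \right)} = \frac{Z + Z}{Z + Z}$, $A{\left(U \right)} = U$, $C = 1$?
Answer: $22$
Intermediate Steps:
$n{\left(Z \right)} = 1$ ($n{\left(Z \right)} = \frac{2 Z}{2 Z} = 2 Z \frac{1}{2 Z} = 1$)
$z{\left(L,p \right)} = 5$ ($z{\left(L,p \right)} = 0 + 5 = 5$)
$n{\left(-9 \right)} \left(z{\left(A{\left(C \right)},9 \right)} + T{\left(13 \right)}\right) = 1 \left(5 + 17\right) = 1 \cdot 22 = 22$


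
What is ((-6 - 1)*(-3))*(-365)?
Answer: -7665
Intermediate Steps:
((-6 - 1)*(-3))*(-365) = -7*(-3)*(-365) = 21*(-365) = -7665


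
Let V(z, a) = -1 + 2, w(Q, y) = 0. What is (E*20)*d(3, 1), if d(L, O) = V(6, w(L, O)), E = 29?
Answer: 580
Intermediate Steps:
V(z, a) = 1
d(L, O) = 1
(E*20)*d(3, 1) = (29*20)*1 = 580*1 = 580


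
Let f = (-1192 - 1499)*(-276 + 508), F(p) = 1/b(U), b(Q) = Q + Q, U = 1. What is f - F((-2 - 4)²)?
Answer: -1248625/2 ≈ -6.2431e+5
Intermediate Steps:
b(Q) = 2*Q
F(p) = ½ (F(p) = 1/(2*1) = 1/2 = ½)
f = -624312 (f = -2691*232 = -624312)
f - F((-2 - 4)²) = -624312 - 1*½ = -624312 - ½ = -1248625/2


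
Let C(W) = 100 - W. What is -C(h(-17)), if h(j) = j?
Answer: -117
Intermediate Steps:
-C(h(-17)) = -(100 - 1*(-17)) = -(100 + 17) = -1*117 = -117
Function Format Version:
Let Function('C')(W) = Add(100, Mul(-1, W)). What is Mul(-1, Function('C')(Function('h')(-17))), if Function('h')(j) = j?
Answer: -117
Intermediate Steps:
Mul(-1, Function('C')(Function('h')(-17))) = Mul(-1, Add(100, Mul(-1, -17))) = Mul(-1, Add(100, 17)) = Mul(-1, 117) = -117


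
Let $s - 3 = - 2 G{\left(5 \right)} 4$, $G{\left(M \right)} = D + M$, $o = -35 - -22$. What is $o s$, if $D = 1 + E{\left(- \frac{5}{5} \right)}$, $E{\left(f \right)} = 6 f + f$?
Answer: $-143$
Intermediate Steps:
$E{\left(f \right)} = 7 f$
$D = -6$ ($D = 1 + 7 \left(- \frac{5}{5}\right) = 1 + 7 \left(\left(-5\right) \frac{1}{5}\right) = 1 + 7 \left(-1\right) = 1 - 7 = -6$)
$o = -13$ ($o = -35 + 22 = -13$)
$G{\left(M \right)} = -6 + M$
$s = 11$ ($s = 3 + - 2 \left(-6 + 5\right) 4 = 3 + \left(-2\right) \left(-1\right) 4 = 3 + 2 \cdot 4 = 3 + 8 = 11$)
$o s = \left(-13\right) 11 = -143$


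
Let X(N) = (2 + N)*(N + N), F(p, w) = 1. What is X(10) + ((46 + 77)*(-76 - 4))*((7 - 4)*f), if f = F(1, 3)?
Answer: -29280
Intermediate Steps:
f = 1
X(N) = 2*N*(2 + N) (X(N) = (2 + N)*(2*N) = 2*N*(2 + N))
X(10) + ((46 + 77)*(-76 - 4))*((7 - 4)*f) = 2*10*(2 + 10) + ((46 + 77)*(-76 - 4))*((7 - 4)*1) = 2*10*12 + (123*(-80))*(3*1) = 240 - 9840*3 = 240 - 29520 = -29280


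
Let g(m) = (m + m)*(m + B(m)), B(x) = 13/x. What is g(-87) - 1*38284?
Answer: -23120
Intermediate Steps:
g(m) = 2*m*(m + 13/m) (g(m) = (m + m)*(m + 13/m) = (2*m)*(m + 13/m) = 2*m*(m + 13/m))
g(-87) - 1*38284 = (26 + 2*(-87)²) - 1*38284 = (26 + 2*7569) - 38284 = (26 + 15138) - 38284 = 15164 - 38284 = -23120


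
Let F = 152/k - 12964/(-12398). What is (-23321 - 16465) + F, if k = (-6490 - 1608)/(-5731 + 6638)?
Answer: -999019757136/25099751 ≈ -39802.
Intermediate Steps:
k = -8098/907 ≈ -8.9283
F = -401063850/25099751 (F = 152/(-8098/907) - 12964/(-12398) = 152*(-907/8098) - 12964*(-1/12398) = -68932/4049 + 6482/6199 = -401063850/25099751 ≈ -15.979)
(-23321 - 16465) + F = (-23321 - 16465) - 401063850/25099751 = -39786 - 401063850/25099751 = -999019757136/25099751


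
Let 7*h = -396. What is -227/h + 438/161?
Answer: 429277/63756 ≈ 6.7331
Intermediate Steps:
h = -396/7 (h = (1/7)*(-396) = -396/7 ≈ -56.571)
-227/h + 438/161 = -227/(-396/7) + 438/161 = -227*(-7/396) + 438*(1/161) = 1589/396 + 438/161 = 429277/63756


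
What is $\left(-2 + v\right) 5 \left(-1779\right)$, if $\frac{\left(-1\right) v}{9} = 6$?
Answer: $498120$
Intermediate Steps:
$v = -54$ ($v = \left(-9\right) 6 = -54$)
$\left(-2 + v\right) 5 \left(-1779\right) = \left(-2 - 54\right) 5 \left(-1779\right) = \left(-56\right) 5 \left(-1779\right) = \left(-280\right) \left(-1779\right) = 498120$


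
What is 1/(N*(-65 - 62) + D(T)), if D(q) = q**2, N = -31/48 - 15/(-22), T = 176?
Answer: 528/16352915 ≈ 3.2288e-5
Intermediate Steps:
N = 19/528 (N = -31*1/48 - 15*(-1/22) = -31/48 + 15/22 = 19/528 ≈ 0.035985)
1/(N*(-65 - 62) + D(T)) = 1/(19*(-65 - 62)/528 + 176**2) = 1/((19/528)*(-127) + 30976) = 1/(-2413/528 + 30976) = 1/(16352915/528) = 528/16352915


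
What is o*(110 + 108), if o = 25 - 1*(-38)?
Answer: 13734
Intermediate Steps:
o = 63 (o = 25 + 38 = 63)
o*(110 + 108) = 63*(110 + 108) = 63*218 = 13734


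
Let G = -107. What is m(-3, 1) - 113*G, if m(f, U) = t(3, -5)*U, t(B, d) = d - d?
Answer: 12091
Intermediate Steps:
t(B, d) = 0
m(f, U) = 0 (m(f, U) = 0*U = 0)
m(-3, 1) - 113*G = 0 - 113*(-107) = 0 + 12091 = 12091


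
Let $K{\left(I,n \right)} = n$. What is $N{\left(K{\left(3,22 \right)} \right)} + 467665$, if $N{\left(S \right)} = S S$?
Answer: $468149$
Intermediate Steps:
$N{\left(S \right)} = S^{2}$
$N{\left(K{\left(3,22 \right)} \right)} + 467665 = 22^{2} + 467665 = 484 + 467665 = 468149$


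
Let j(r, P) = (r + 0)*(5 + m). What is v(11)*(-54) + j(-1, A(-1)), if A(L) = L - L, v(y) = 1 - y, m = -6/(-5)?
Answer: 2669/5 ≈ 533.80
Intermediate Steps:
m = 6/5 (m = -6*(-1/5) = 6/5 ≈ 1.2000)
A(L) = 0
j(r, P) = 31*r/5 (j(r, P) = (r + 0)*(5 + 6/5) = r*(31/5) = 31*r/5)
v(11)*(-54) + j(-1, A(-1)) = (1 - 1*11)*(-54) + (31/5)*(-1) = (1 - 11)*(-54) - 31/5 = -10*(-54) - 31/5 = 540 - 31/5 = 2669/5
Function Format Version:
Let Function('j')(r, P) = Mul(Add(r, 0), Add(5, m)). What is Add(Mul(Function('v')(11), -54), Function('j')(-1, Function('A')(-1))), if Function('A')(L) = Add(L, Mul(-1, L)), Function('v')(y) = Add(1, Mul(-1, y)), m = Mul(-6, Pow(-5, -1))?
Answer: Rational(2669, 5) ≈ 533.80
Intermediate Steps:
m = Rational(6, 5) (m = Mul(-6, Rational(-1, 5)) = Rational(6, 5) ≈ 1.2000)
Function('A')(L) = 0
Function('j')(r, P) = Mul(Rational(31, 5), r) (Function('j')(r, P) = Mul(Add(r, 0), Add(5, Rational(6, 5))) = Mul(r, Rational(31, 5)) = Mul(Rational(31, 5), r))
Add(Mul(Function('v')(11), -54), Function('j')(-1, Function('A')(-1))) = Add(Mul(Add(1, Mul(-1, 11)), -54), Mul(Rational(31, 5), -1)) = Add(Mul(Add(1, -11), -54), Rational(-31, 5)) = Add(Mul(-10, -54), Rational(-31, 5)) = Add(540, Rational(-31, 5)) = Rational(2669, 5)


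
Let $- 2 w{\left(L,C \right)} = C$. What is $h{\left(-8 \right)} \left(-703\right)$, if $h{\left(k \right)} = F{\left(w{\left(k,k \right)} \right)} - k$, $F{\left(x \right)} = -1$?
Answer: $-4921$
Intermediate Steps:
$w{\left(L,C \right)} = - \frac{C}{2}$
$h{\left(k \right)} = -1 - k$
$h{\left(-8 \right)} \left(-703\right) = \left(-1 - -8\right) \left(-703\right) = \left(-1 + 8\right) \left(-703\right) = 7 \left(-703\right) = -4921$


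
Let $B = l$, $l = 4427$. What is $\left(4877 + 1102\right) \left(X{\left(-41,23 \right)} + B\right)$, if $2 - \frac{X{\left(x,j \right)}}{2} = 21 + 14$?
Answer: $26074419$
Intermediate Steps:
$X{\left(x,j \right)} = -66$ ($X{\left(x,j \right)} = 4 - 2 \left(21 + 14\right) = 4 - 70 = -66$)
$B = 4427$
$\left(4877 + 1102\right) \left(X{\left(-41,23 \right)} + B\right) = \left(4877 + 1102\right) \left(-66 + 4427\right) = 5979 \cdot 4361 = 26074419$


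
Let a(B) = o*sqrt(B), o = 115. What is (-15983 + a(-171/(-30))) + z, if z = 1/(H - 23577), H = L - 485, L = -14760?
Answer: -620492027/38822 + 23*sqrt(570)/2 ≈ -15708.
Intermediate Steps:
H = -15245 (H = -14760 - 485 = -15245)
a(B) = 115*sqrt(B)
z = -1/38822 (z = 1/(-15245 - 23577) = 1/(-38822) = -1/38822 ≈ -2.5759e-5)
(-15983 + a(-171/(-30))) + z = (-15983 + 115*sqrt(-171/(-30))) - 1/38822 = (-15983 + 115*sqrt(-171*(-1/30))) - 1/38822 = (-15983 + 115*sqrt(57/10)) - 1/38822 = (-15983 + 115*(sqrt(570)/10)) - 1/38822 = (-15983 + 23*sqrt(570)/2) - 1/38822 = -620492027/38822 + 23*sqrt(570)/2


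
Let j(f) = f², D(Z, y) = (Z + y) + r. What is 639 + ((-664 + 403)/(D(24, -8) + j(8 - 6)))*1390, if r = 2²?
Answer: -57909/4 ≈ -14477.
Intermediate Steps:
r = 4
D(Z, y) = 4 + Z + y (D(Z, y) = (Z + y) + 4 = 4 + Z + y)
639 + ((-664 + 403)/(D(24, -8) + j(8 - 6)))*1390 = 639 + ((-664 + 403)/((4 + 24 - 8) + (8 - 6)²))*1390 = 639 - 261/(20 + 2²)*1390 = 639 - 261/(20 + 4)*1390 = 639 - 261/24*1390 = 639 - 261*1/24*1390 = 639 - 87/8*1390 = 639 - 60465/4 = -57909/4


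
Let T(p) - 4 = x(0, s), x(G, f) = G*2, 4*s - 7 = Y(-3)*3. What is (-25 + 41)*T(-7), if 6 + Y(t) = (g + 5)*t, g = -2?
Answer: 64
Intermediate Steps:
Y(t) = -6 + 3*t (Y(t) = -6 + (-2 + 5)*t = -6 + 3*t)
s = -19/2 (s = 7/4 + ((-6 + 3*(-3))*3)/4 = 7/4 + ((-6 - 9)*3)/4 = 7/4 + (-15*3)/4 = 7/4 + (¼)*(-45) = 7/4 - 45/4 = -19/2 ≈ -9.5000)
x(G, f) = 2*G
T(p) = 4 (T(p) = 4 + 2*0 = 4 + 0 = 4)
(-25 + 41)*T(-7) = (-25 + 41)*4 = 16*4 = 64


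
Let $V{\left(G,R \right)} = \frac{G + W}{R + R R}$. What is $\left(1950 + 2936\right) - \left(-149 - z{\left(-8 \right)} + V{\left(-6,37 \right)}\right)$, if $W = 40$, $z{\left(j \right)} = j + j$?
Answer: $\frac{3528340}{703} \approx 5019.0$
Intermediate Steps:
$z{\left(j \right)} = 2 j$
$V{\left(G,R \right)} = \frac{40 + G}{R + R^{2}}$ ($V{\left(G,R \right)} = \frac{G + 40}{R + R R} = \frac{40 + G}{R + R^{2}}$)
$\left(1950 + 2936\right) - \left(-149 - z{\left(-8 \right)} + V{\left(-6,37 \right)}\right) = \left(1950 + 2936\right) + \left(\left(2 \left(-8\right) + 149\right) - \frac{40 - 6}{37 \left(1 + 37\right)}\right) = 4886 + \left(\left(-16 + 149\right) - \frac{1}{37} \cdot \frac{1}{38} \cdot 34\right) = 4886 + \left(133 - \frac{1}{37} \cdot \frac{1}{38} \cdot 34\right) = 4886 + \left(133 - \frac{17}{703}\right) = 4886 + \frac{93482}{703} = \frac{3528340}{703}$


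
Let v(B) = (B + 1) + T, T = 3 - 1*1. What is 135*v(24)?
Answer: 3645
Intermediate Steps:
T = 2 (T = 3 - 1 = 2)
v(B) = 3 + B (v(B) = (B + 1) + 2 = (1 + B) + 2 = 3 + B)
135*v(24) = 135*(3 + 24) = 135*27 = 3645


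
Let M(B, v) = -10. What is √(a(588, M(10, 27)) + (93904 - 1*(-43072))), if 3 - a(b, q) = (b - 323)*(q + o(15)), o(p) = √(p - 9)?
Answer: √(139629 - 265*√6) ≈ 372.80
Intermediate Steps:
o(p) = √(-9 + p)
a(b, q) = 3 - (-323 + b)*(q + √6) (a(b, q) = 3 - (b - 323)*(q + √(-9 + 15)) = 3 - (-323 + b)*(q + √6))
√(a(588, M(10, 27)) + (93904 - 1*(-43072))) = √((3 + 323*(-10) + 323*√6 - 1*588*(-10) - 1*588*√6) + (93904 - 1*(-43072))) = √((3 - 3230 + 323*√6 + 5880 - 588*√6) + (93904 + 43072)) = √((2653 - 265*√6) + 136976) = √(139629 - 265*√6)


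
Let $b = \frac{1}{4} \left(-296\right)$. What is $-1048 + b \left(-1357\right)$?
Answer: $99370$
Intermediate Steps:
$b = -74$ ($b = \frac{1}{4} \left(-296\right) = -74$)
$-1048 + b \left(-1357\right) = -1048 - -100418 = -1048 + 100418 = 99370$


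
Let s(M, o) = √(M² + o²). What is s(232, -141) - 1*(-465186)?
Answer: 465186 + √73705 ≈ 4.6546e+5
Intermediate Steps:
s(232, -141) - 1*(-465186) = √(232² + (-141)²) - 1*(-465186) = √(53824 + 19881) + 465186 = √73705 + 465186 = 465186 + √73705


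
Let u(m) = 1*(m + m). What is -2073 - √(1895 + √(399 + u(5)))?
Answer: -2073 - √(1895 + √409) ≈ -2116.8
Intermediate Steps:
u(m) = 2*m (u(m) = 1*(2*m) = 2*m)
-2073 - √(1895 + √(399 + u(5))) = -2073 - √(1895 + √(399 + 2*5)) = -2073 - √(1895 + √(399 + 10)) = -2073 - √(1895 + √409)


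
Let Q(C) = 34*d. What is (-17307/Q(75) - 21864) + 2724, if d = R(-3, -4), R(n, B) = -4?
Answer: -2585733/136 ≈ -19013.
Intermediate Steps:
d = -4
Q(C) = -136 (Q(C) = 34*(-4) = -136)
(-17307/Q(75) - 21864) + 2724 = (-17307/(-136) - 21864) + 2724 = (-17307*(-1/136) - 21864) + 2724 = (17307/136 - 21864) + 2724 = -2956197/136 + 2724 = -2585733/136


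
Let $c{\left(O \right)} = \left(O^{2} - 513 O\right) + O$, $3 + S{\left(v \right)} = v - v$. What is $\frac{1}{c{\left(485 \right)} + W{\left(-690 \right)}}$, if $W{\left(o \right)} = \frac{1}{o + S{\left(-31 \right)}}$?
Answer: $- \frac{693}{9074836} \approx -7.6365 \cdot 10^{-5}$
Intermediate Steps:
$S{\left(v \right)} = -3$ ($S{\left(v \right)} = -3 + \left(v - v\right) = -3 + 0 = -3$)
$c{\left(O \right)} = O^{2} - 512 O$
$W{\left(o \right)} = \frac{1}{-3 + o}$ ($W{\left(o \right)} = \frac{1}{o - 3} = \frac{1}{-3 + o}$)
$\frac{1}{c{\left(485 \right)} + W{\left(-690 \right)}} = \frac{1}{485 \left(-512 + 485\right) + \frac{1}{-3 - 690}} = \frac{1}{485 \left(-27\right) + \frac{1}{-693}} = \frac{1}{-13095 - \frac{1}{693}} = \frac{1}{- \frac{9074836}{693}} = - \frac{693}{9074836}$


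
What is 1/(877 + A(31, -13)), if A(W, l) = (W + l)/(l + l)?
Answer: 13/11392 ≈ 0.0011412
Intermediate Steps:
A(W, l) = (W + l)/(2*l) (A(W, l) = (W + l)/((2*l)) = (W + l)*(1/(2*l)) = (W + l)/(2*l))
1/(877 + A(31, -13)) = 1/(877 + (1/2)*(31 - 13)/(-13)) = 1/(877 + (1/2)*(-1/13)*18) = 1/(877 - 9/13) = 1/(11392/13) = 13/11392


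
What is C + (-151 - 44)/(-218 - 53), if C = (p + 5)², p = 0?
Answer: 6970/271 ≈ 25.720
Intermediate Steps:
C = 25 (C = (0 + 5)² = 5² = 25)
C + (-151 - 44)/(-218 - 53) = 25 + (-151 - 44)/(-218 - 53) = 25 - 195/(-271) = 25 - 195*(-1/271) = 25 + 195/271 = 6970/271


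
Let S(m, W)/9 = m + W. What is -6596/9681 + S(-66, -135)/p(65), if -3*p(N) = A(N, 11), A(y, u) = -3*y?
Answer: -17941669/629265 ≈ -28.512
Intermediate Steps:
S(m, W) = 9*W + 9*m (S(m, W) = 9*(m + W) = 9*(W + m) = 9*W + 9*m)
p(N) = N (p(N) = -(-1)*N = N)
-6596/9681 + S(-66, -135)/p(65) = -6596/9681 + (9*(-135) + 9*(-66))/65 = -6596*1/9681 + (-1215 - 594)*(1/65) = -6596/9681 - 1809*1/65 = -6596/9681 - 1809/65 = -17941669/629265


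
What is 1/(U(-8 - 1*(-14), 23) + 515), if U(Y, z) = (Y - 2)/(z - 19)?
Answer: 1/516 ≈ 0.0019380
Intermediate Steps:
U(Y, z) = (-2 + Y)/(-19 + z)
1/(U(-8 - 1*(-14), 23) + 515) = 1/((-2 + (-8 - 1*(-14)))/(-19 + 23) + 515) = 1/((-2 + (-8 + 14))/4 + 515) = 1/((-2 + 6)/4 + 515) = 1/((¼)*4 + 515) = 1/(1 + 515) = 1/516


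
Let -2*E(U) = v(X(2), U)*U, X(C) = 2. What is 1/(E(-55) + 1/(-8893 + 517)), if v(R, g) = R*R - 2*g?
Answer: 8376/26258759 ≈ 0.00031898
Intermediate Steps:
v(R, g) = R² - 2*g
E(U) = -U*(4 - 2*U)/2 (E(U) = -(2² - 2*U)*U/2 = -(4 - 2*U)*U/2 = -U*(4 - 2*U)/2)
1/(E(-55) + 1/(-8893 + 517)) = 1/(-55*(-2 - 55) + 1/(-8893 + 517)) = 1/(-55*(-57) + 1/(-8376)) = 1/(3135 - 1/8376) = 1/(26258759/8376) = 8376/26258759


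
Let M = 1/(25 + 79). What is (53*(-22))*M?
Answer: -583/52 ≈ -11.212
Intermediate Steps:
M = 1/104 ≈ 0.0096154
(53*(-22))*M = (53*(-22))*(1/104) = -1166*1/104 = -583/52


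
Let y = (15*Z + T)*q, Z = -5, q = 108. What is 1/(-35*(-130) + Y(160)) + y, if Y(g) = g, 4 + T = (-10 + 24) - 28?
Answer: -47307239/4710 ≈ -10044.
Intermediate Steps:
T = -18 (T = -4 + ((-10 + 24) - 28) = -4 + (14 - 28) = -4 - 14 = -18)
y = -10044 (y = (15*(-5) - 18)*108 = (-75 - 18)*108 = -93*108 = -10044)
1/(-35*(-130) + Y(160)) + y = 1/(-35*(-130) + 160) - 10044 = 1/(4550 + 160) - 10044 = 1/4710 - 10044 = -47307239/4710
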